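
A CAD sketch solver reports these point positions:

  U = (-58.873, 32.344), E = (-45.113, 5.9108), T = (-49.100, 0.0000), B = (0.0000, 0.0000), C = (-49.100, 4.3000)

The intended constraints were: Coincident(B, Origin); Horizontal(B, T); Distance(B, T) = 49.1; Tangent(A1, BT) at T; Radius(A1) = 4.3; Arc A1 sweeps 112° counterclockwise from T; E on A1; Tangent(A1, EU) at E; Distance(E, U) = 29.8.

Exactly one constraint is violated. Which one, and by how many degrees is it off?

Tangent(A1, EU) at E — off by 5.50°.

B = (0.00, 0.00) ✓; B.y = 0.00, T.y = 0.00 ✓; |BT| = 49.10 ✓; ∠(CT, TB) = 90.00° ✓; |CT| = 4.300 ✓; bearing(C→E) − bearing(C→T) = 112.0° ✓; |CE| = 4.300 ✓; ∠(CE, EU) = 84.50° ✗; |EU| = 29.80 ✓.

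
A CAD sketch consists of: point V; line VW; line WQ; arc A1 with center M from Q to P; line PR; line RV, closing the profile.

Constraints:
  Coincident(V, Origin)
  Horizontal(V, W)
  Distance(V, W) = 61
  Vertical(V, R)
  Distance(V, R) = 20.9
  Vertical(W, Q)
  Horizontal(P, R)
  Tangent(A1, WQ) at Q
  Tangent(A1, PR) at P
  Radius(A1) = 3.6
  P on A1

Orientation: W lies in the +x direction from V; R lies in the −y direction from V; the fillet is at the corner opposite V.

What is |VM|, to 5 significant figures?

59.950

V is at the origin; V and W share the same y with |VW| = 61.0 and W on the +x side, so W = (61.000, 0.0000). V and R share the same x with |VR| = 20.9 and R on the −y side, so R = (0.0000, -20.900). The virtual corner opposite V is at (61.000, -20.900). Since A1 is tangent to WQ there, MQ ⟂ WQ and the tangent condition forces MP to be normal to PR, with radius 3.6, so the center M sits 3.6 in from both sides at M = (57.400, -17.300). Then |VM| = |M − V| = 59.950.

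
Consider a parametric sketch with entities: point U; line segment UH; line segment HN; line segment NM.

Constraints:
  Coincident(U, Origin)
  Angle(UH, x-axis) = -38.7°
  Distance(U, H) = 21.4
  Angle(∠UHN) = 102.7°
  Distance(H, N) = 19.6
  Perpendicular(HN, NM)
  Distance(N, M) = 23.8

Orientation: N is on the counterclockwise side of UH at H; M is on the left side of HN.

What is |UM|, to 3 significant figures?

24.5

∠UHN = 102.7°, so HN runs at -38.7° + (180° − 102.7°) = 38.6° from the x-axis; with |HN| = 19.6, N = H + 19.6·(cos 38.6°, sin 38.6°) = (32.0, -1.15). HN ⟂ NM; with |NM| = 23.8 on the left of HN, M = N + 23.8·(-0.624, 0.782) = (17.2, 17.4). Then |UM| = |M − U| = 24.5.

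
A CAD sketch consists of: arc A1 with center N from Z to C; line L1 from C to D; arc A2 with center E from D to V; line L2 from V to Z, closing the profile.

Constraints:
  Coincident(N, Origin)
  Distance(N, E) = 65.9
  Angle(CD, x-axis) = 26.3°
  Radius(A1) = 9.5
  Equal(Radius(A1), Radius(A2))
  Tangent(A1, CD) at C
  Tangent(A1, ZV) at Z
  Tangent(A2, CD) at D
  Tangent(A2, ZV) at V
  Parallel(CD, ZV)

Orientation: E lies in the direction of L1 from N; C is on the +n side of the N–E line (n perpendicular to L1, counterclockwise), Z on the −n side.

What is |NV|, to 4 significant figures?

66.58

The slot axis is L1's direction at 26.3°, so u = (cos 26.3°, sin 26.3°) = (0.8965, 0.4431) and n = (−sin 26.3°, cos 26.3°) = (-0.4431, 0.8965). N is at the origin and E lies 65.9 along u from N, so E = 65.9·u = (59.08, 29.20). Tangency of A1 to both parallel lines with radius 9.5 puts C and Z at N ± 9.5·n: C = (-4.209, 8.517), Z = (4.209, -8.517). Equal radii place D and V the same way about E: D = E + 9.5·n = (54.87, 37.72), V = E − 9.5·n = (63.29, 20.68). Then |NV| = |V − N| = 66.58.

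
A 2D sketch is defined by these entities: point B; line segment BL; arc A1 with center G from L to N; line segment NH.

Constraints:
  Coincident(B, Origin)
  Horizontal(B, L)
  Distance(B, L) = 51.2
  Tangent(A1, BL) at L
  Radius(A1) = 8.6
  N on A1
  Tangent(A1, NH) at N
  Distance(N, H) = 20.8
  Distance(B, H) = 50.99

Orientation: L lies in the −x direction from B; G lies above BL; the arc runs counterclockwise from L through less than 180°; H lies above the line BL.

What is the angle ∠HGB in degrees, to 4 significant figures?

75.07°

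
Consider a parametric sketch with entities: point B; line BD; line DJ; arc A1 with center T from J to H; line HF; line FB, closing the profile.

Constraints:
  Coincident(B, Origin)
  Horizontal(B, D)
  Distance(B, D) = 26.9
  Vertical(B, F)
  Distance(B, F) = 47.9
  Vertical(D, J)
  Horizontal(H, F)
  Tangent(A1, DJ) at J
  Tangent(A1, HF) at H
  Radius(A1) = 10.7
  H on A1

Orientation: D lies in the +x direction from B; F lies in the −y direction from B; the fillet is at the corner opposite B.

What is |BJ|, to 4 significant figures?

45.91

B is at the origin; B and D share the same y with |BD| = 26.9 and D on the +x side, so D = (26.90, 0.000). BF is vertical with |BF| = 47.9 and F on the −y side, so F = (0.000, -47.90). The virtual corner opposite B is at (26.90, -47.90). Since A1 is tangent to DJ there, TJ ⟂ DJ and since A1 is tangent to HF there, TH ⟂ HF, with radius 10.7, so the center T sits 10.7 in from both sides at T = (16.20, -37.20). That places the tangent points at J = (26.90, -37.20) on DJ and H = (16.20, -47.90) on HF. Then |BJ| = |J − B| = 45.91.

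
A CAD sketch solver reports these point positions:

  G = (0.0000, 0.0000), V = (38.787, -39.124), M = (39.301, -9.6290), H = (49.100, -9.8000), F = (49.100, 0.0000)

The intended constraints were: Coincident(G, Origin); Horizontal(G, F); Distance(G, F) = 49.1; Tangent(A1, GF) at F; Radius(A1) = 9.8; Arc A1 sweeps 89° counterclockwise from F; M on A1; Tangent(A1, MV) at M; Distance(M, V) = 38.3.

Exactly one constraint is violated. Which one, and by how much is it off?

Distance(M, V) = 38.3 — off by 8.80.

G = (0.00, 0.00) ✓; G.y = 0.00, F.y = 0.00 ✓; |GF| = 49.10 ✓; ∠(HF, FG) = 90.00° ✓; |HF| = 9.800 ✓; bearing(H→M) − bearing(H→F) = 89.00° ✓; |HM| = 9.800 ✓; ∠(HM, MV) = 90.00° ✓; |MV| = 29.50 ✗.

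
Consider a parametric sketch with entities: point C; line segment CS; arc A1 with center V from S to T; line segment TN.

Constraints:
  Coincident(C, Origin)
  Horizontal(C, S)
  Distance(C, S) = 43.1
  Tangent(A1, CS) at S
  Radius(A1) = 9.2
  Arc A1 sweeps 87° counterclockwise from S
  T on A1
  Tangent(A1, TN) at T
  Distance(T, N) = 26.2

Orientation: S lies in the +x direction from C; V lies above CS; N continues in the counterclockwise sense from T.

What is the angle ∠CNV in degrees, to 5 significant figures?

34.624°

C is at the origin; C and S share the same y with |CS| = 43.1 and S on the +x side, so S = (43.100, 0.0000). Since A1 is tangent to CS there, VS ⟂ CS, so V = S + (0, 9.2) = (43.100, 9.2000). On A1, S sits at bearing -90° from V; an 87° counterclockwise sweep puts T at bearing -3°, so T = V + 9.2·(cos -3°, sin -3°) = (52.287, 8.7185). Since A1 is tangent to TN there, VT ⟂ TN, so TN runs along (−sin -3°, cos -3°); with |TN| = 26.2, N = (53.659, 34.883). Then cos ∠CNV = NC·NV / (|NC||NV|), giving 34.624°.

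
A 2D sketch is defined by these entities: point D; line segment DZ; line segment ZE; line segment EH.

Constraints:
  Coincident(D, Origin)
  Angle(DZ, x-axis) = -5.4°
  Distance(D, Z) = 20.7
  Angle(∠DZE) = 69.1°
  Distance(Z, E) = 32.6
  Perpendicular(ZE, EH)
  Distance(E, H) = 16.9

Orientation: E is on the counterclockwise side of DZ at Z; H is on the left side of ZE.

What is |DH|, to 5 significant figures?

25.333

∠DZE = 69.1°, so ZE runs at -5.4° + (180° − 69.1°) = 105.50° from the x-axis; with |ZE| = 32.6, E = Z + 32.6·(cos 105.50°, sin 105.50°) = (11.896, 29.466). The perpendicularity gives EH at right angles to ZE; with |EH| = 16.9 on the left of ZE, H = E + 16.9·(-0.96363, -0.26724) = (-4.3892, 24.950). Then |DH| = |H − D| = 25.333.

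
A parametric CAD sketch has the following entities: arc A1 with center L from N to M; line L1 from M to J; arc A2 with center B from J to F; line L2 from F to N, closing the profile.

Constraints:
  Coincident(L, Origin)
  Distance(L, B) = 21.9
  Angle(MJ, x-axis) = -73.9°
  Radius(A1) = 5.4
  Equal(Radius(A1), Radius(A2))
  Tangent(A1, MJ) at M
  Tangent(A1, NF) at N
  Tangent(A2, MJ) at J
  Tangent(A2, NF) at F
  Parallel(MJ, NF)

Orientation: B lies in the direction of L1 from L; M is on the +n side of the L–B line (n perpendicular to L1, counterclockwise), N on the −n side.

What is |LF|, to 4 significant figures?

22.56

The slot axis is L1's direction at -73.9°, so u = (cos -73.9°, sin -73.9°) = (0.2773, -0.9608) and n = (−sin -73.9°, cos -73.9°) = (0.9608, 0.2773). L is at the origin and B lies 21.9 along u from L, so B = 21.9·u = (6.073, -21.04). Tangency of A1 to both parallel lines with radius 5.4 puts M and N at L ± 5.4·n: M = (5.188, 1.497), N = (-5.188, -1.497). Equal radii place J and F the same way about B: J = B + 5.4·n = (11.26, -19.54), F = B − 5.4·n = (0.8850, -22.54). Then |LF| = |F − L| = 22.56.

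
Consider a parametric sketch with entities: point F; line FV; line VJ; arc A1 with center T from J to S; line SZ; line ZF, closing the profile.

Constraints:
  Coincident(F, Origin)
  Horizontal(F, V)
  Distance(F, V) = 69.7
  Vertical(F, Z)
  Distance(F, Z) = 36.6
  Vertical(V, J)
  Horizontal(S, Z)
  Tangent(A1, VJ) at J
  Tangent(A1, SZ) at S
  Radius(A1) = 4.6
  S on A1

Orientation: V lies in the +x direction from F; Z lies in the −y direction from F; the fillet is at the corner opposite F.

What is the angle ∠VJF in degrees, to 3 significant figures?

65.3°

F is at the origin; FV is horizontal with |FV| = 69.7 and V on the +x side, so V = (69.7, 0.00). F and Z share the same x with |FZ| = 36.6 and Z on the −y side, so Z = (0.00, -36.6). The virtual corner opposite F is at (69.7, -36.6). Tangency of A1 to VJ means the radius TJ is perpendicular to VJ and the tangent condition forces TS to be normal to SZ, with radius 4.6, so the center T sits 4.6 in from both sides at T = (65.1, -32.0). That places the tangent points at J = (69.7, -32.0) on VJ and S = (65.1, -36.6) on SZ. Then cos ∠VJF = JV·JF / (|JV||JF|), giving 65.3°.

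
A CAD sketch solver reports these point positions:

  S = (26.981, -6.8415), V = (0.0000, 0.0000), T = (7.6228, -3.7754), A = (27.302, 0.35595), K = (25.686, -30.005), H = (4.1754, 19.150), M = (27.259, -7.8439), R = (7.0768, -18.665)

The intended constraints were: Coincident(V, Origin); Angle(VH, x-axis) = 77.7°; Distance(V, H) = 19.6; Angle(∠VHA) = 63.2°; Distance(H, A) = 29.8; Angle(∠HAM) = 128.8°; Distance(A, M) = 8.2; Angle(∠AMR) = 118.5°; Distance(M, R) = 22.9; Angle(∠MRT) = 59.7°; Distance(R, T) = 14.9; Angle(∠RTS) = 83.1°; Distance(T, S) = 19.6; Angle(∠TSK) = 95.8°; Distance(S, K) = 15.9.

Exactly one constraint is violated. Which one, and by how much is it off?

Distance(S, K) = 15.9 — off by 7.30.

V = (0.00, 0.00) ✓; VH at 77.70° ✓; |VH| = 19.60 ✓; ∠VHA = 63.20° ✓; |HA| = 29.80 ✓; ∠HAM = 128.8° ✓; |AM| = 8.200 ✓; ∠AMR = 118.5° ✓; |MR| = 22.90 ✓; ∠MRT = 59.70° ✓; |RT| = 14.90 ✓; ∠RTS = 83.10° ✓; |TS| = 19.60 ✓; ∠TSK = 95.80° ✓; |SK| = 23.20 ✗.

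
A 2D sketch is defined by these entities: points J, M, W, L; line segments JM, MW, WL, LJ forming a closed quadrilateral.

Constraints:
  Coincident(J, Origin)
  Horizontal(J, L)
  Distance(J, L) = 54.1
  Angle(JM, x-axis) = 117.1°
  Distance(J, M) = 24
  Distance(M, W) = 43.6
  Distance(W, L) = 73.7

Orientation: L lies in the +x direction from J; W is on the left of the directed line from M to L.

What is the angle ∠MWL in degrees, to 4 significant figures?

65.68°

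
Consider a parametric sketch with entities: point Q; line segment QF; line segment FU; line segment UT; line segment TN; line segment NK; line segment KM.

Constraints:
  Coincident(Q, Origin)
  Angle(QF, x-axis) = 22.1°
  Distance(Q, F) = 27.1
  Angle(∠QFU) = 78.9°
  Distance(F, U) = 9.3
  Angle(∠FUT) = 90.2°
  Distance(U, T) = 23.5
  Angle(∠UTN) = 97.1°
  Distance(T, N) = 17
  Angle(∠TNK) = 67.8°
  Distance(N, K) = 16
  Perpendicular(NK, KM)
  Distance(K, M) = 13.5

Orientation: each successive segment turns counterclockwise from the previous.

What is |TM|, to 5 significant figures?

9.8351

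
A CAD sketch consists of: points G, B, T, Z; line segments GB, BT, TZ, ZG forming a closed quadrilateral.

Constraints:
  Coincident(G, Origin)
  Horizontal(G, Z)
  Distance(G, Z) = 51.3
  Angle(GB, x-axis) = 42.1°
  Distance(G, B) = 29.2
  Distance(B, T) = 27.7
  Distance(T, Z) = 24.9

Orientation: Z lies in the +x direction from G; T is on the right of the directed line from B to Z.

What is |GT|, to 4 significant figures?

28.55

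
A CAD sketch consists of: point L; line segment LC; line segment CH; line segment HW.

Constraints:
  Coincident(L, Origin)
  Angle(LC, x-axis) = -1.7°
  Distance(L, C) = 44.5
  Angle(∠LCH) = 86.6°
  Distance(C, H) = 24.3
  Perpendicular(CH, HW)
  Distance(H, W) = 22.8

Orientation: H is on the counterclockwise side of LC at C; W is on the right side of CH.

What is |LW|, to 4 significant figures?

70.63

∠LCH = 86.6°, so CH runs at -1.7° + (180° − 86.6°) = 91.70° from the x-axis; with |CH| = 24.3, H = C + 24.3·(cos 91.70°, sin 91.70°) = (43.76, 22.97). CH is perpendicular to HW; with |HW| = 22.8 on the right of CH, W = H + 22.8·(0.9996, 0.02967) = (66.55, 23.65). Then |LW| = |W − L| = 70.63.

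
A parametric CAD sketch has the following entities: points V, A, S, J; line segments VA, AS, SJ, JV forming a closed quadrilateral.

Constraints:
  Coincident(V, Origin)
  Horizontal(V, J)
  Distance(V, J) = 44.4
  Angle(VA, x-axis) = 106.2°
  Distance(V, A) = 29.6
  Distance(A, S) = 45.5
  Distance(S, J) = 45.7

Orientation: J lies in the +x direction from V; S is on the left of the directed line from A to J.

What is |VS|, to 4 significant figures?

56.23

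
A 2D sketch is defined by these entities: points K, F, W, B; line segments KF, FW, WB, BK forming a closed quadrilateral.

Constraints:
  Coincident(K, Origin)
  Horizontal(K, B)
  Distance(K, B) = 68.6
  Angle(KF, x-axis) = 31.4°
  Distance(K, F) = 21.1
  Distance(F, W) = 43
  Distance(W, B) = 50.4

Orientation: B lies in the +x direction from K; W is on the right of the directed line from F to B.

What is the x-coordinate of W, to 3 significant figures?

28.6

K is at the origin; K and B share the same y with |KB| = 68.6 and B in +x, so B = (68.6, 0). KF runs at 31.4° with |KF| = 21.1, so F = (18.0, 11.0). W is determined by |FW| = 43.0 and |WB| = 50.4 together: it lies at the intersection of circle(F, 43.0) and circle(B, 50.4). With |FB| = 51.8, the foot of the radical line on FB is 19.2 from F and the perpendicular offset is √(43.0² − 19.2²) = 38.5. Taking the right-of-FB solution: W = (28.6, -30.7).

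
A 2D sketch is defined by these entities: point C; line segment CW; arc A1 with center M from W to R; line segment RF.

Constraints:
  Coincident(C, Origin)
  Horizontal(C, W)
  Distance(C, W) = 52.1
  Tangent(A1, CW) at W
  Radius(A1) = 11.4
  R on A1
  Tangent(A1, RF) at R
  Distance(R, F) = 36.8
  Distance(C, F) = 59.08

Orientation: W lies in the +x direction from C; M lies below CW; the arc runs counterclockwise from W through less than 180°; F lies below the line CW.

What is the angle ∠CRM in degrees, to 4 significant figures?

173.1°

Checks: |MW| = 11.40 ✓; |MR| = 11.40 ✓; ∠(MR, RF) = 90.00° ✓; |RF| = 36.80 ✓; |CF| = 59.08 ✓.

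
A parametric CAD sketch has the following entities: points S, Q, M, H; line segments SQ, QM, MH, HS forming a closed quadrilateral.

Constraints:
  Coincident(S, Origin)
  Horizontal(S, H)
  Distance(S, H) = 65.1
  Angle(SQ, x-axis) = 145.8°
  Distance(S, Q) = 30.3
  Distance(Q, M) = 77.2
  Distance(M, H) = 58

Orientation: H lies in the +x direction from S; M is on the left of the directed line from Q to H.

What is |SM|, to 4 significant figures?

68.67

S is at the origin; S and H share the same y with |SH| = 65.1 and H in +x, so H = (65.1, 0). SQ runs at 145.8° with |SQ| = 30.3, so Q = (-25.06, 17.03). M is determined by |QM| = 77.2 and |MH| = 58.0 together: it lies at the intersection of circle(Q, 77.2) and circle(H, 58.0). With |QH| = 91.76, the foot of the radical line on QH is 60.02 from Q and the perpendicular offset is √(77.2² − 60.02²) = 48.55. Taking the left-of-QH solution: M = (42.93, 53.60).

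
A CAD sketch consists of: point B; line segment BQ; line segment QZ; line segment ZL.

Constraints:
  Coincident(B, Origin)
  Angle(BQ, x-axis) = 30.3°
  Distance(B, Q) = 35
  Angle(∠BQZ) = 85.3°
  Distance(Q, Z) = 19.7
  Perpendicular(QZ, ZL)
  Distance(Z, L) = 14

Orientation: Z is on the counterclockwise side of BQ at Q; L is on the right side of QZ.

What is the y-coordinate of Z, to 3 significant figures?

33.8

B is at the origin; BQ runs at 30.3° with length 35.0, so Q = 35.0·(cos 30.3°, sin 30.3°) = (30.2, 17.7). ∠BQZ = 85.3°, so QZ runs at 30.3° + (180° − 85.3°) = 125° from the x-axis; with |QZ| = 19.7, Z = Q + 19.7·(cos 125°, sin 125°) = (18.9, 33.8). So Z.y = 33.8.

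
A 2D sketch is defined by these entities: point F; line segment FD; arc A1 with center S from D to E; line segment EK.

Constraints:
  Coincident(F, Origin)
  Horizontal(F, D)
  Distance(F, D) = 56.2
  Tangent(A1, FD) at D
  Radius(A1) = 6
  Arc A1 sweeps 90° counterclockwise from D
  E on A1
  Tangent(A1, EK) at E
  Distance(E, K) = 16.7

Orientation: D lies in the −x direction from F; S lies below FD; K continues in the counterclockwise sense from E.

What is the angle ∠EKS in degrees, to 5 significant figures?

19.762°

On A1, D sits at bearing 90° from S; a 90° counterclockwise sweep puts E at bearing 180°, so E = S + 6.0·(cos 180°, sin 180°) = (-62.200, -6.0000). The tangent condition forces SE to be normal to EK, so EK runs along (−sin 180°, cos 180°); with |EK| = 16.7, K = (-62.200, -22.700). Then cos ∠EKS = KE·KS / (|KE||KS|), giving 19.762°.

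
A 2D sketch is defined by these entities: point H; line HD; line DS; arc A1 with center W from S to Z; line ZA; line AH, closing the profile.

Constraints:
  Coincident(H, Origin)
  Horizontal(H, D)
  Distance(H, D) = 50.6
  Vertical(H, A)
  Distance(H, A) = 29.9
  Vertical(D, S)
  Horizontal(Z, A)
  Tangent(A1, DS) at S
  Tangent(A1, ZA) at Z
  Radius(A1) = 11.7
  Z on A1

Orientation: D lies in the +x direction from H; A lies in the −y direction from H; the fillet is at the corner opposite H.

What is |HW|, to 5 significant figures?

42.947

H is at the origin; HD is horizontal with |HD| = 50.6 and D on the +x side, so D = (50.600, 0.0000). H and A share the same x with |HA| = 29.9 and A on the −y side, so A = (0.0000, -29.900). The virtual corner opposite H is at (50.600, -29.900). The tangent condition forces WS to be normal to DS and A1 meets ZA tangentially, so WZ is at right angles to ZA, with radius 11.7, so the center W sits 11.7 in from both sides at W = (38.900, -18.200). Then |HW| = |W − H| = 42.947.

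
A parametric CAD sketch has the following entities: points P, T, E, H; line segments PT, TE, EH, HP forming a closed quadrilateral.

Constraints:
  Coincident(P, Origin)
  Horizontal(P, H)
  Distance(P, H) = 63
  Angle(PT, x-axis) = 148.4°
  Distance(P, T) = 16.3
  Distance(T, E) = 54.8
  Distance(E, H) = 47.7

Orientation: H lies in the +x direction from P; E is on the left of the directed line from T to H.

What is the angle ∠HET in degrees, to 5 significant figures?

97.757°

Checks: |TE| = 54.80 ✓; |EH| = 47.70 ✓.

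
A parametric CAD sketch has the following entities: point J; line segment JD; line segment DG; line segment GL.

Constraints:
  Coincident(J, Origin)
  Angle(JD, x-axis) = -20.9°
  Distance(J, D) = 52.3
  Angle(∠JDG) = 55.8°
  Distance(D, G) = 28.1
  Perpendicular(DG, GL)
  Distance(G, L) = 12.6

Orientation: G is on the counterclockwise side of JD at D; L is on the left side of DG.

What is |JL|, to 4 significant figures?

30.68

J is at the origin; JD runs at -20.9° with length 52.3, so D = 52.3·(cos -20.9°, sin -20.9°) = (48.86, -18.66). ∠JDG = 55.8°, so DG runs at -20.9° + (180° − 55.8°) = 103.3° from the x-axis; with |DG| = 28.1, G = D + 28.1·(cos 103.3°, sin 103.3°) = (42.39, 8.689). DG is perpendicular to GL; with |GL| = 12.6 on the left of DG, L = G + 12.6·(-0.9732, -0.2300) = (30.13, 5.790). Then |JL| = |L − J| = 30.68.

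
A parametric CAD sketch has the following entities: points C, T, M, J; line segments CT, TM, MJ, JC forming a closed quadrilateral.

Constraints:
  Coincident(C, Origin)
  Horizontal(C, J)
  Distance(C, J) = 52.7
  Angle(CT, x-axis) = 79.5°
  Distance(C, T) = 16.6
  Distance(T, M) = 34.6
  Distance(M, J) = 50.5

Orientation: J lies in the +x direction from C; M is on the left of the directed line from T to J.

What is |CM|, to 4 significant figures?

49.66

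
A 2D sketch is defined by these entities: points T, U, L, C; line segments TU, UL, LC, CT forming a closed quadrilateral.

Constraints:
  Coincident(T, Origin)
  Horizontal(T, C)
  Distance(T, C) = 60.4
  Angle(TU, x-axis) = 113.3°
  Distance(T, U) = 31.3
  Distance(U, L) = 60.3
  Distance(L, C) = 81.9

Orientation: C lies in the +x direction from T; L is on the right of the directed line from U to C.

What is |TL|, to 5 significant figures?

34.966

Checks: |UL| = 60.30 ✓; |LC| = 81.90 ✓.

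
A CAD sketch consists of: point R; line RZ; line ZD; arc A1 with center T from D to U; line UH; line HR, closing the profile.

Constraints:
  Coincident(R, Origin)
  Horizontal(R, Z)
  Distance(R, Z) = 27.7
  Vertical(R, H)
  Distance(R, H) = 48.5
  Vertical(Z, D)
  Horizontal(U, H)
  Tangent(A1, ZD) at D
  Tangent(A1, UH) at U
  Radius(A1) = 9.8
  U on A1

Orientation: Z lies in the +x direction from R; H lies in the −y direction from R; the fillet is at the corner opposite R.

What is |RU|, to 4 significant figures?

51.70

The virtual corner opposite R is at (27.70, -48.50). Since A1 is tangent to ZD there, TD ⟂ ZD and A1 meets UH tangentially, so TU is at right angles to UH, with radius 9.8, so the center T sits 9.8 in from both sides at T = (17.90, -38.70). That places the tangent points at D = (27.70, -38.70) on ZD and U = (17.90, -48.50) on UH. Then |RU| = |U − R| = 51.70.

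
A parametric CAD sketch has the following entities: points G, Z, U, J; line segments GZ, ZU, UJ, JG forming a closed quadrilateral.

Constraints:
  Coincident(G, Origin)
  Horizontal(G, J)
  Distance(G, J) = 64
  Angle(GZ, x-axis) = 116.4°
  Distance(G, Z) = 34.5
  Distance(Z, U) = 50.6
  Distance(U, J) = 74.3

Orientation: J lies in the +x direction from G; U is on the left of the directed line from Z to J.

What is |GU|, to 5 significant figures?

67.113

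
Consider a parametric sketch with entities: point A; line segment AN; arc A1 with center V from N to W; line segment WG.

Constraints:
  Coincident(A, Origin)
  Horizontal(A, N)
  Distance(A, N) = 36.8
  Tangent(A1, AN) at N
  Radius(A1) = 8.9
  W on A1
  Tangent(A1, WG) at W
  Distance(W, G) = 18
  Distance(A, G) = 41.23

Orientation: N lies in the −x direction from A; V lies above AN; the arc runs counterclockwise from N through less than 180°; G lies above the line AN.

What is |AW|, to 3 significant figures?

29.7

Checks: |VW| = 8.900 ✓; ∠(VW, WG) = 90.00° ✓; |WG| = 18.00 ✓; |AG| = 41.23 ✓.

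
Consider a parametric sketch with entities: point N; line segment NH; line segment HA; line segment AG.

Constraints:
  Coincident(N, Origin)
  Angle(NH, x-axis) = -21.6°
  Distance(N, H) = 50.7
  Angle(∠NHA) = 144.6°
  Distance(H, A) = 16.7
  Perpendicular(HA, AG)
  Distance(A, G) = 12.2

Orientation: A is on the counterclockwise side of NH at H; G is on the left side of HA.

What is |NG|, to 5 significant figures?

60.514

N is at the origin; NH runs at -21.6° with length 50.7, so H = 50.7·(cos -21.6°, sin -21.6°) = (47.140, -18.664). ∠NHA = 144.6°, so HA runs at -21.6° + (180° − 144.6°) = 13.800° from the x-axis; with |HA| = 16.7, A = H + 16.7·(cos 13.800°, sin 13.800°) = (63.358, -14.680). HA is perpendicular to AG; with |AG| = 12.2 on the left of HA, G = A + 12.2·(-0.23853, 0.97113) = (60.448, -2.8326). Then |NG| = |G − N| = 60.514.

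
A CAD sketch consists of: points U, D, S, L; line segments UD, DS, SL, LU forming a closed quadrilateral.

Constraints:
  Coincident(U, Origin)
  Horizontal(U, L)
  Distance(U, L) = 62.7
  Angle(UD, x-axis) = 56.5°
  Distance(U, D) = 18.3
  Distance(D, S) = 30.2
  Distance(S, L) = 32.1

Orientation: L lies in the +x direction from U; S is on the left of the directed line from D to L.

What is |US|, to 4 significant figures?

45.30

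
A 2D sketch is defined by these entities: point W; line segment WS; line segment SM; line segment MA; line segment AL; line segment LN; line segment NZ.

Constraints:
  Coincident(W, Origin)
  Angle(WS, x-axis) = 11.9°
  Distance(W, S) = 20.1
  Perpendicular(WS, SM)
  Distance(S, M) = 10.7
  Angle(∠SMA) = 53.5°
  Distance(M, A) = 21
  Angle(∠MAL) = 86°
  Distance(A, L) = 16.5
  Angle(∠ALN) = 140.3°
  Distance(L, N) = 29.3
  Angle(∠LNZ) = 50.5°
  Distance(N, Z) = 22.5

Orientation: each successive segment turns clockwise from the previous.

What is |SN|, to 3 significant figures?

29.8

W is at the origin; WS runs at 11.9° with length 20.1, so S = (19.7, 4.14). WS is perpendicular to SM, so SM runs at -78.1°; with |SM| = 10.7, M = (21.9, -6.33). ∠SMA = 53.5° gives MA at 155° from the x-axis; with |MA| = 21.0, A = (2.78, 2.42). ∠MAL = 86.0° gives AL at 61.4° from the x-axis; with |AL| = 16.5, L = (10.7, 16.9). ∠ALN = 140.3° gives LN at 21.7° from the x-axis; with |LN| = 29.3, N = (37.9, 27.7). Then |SN| = |N − S| = 29.8.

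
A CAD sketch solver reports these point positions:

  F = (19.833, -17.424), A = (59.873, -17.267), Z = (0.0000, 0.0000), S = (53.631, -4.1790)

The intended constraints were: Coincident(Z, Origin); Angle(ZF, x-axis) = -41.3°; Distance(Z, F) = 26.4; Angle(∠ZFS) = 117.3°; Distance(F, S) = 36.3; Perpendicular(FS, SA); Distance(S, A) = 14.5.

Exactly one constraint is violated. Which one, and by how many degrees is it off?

Perpendicular(FS, SA) — off by 4.10°.

Z = (0.00, 0.00) ✓; ZF at -41.30° ✓; |ZF| = 26.40 ✓; ∠ZFS = 117.3° ✓; |FS| = 36.30 ✓; ∠(FS, SA) = 85.90° ✗; |SA| = 14.50 ✓.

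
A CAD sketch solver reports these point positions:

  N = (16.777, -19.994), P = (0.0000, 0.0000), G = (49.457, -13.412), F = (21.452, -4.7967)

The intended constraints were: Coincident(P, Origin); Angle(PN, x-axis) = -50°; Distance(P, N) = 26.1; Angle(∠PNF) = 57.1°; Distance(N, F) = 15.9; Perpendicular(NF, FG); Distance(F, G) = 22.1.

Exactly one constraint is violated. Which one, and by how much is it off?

Distance(F, G) = 22.1 — off by 7.20.

P = (0.00, 0.00) ✓; PN at -50.00° ✓; |PN| = 26.10 ✓; ∠PNF = 57.10° ✓; |NF| = 15.90 ✓; ∠(NF, FG) = 90.00° ✓; |FG| = 29.30 ✗.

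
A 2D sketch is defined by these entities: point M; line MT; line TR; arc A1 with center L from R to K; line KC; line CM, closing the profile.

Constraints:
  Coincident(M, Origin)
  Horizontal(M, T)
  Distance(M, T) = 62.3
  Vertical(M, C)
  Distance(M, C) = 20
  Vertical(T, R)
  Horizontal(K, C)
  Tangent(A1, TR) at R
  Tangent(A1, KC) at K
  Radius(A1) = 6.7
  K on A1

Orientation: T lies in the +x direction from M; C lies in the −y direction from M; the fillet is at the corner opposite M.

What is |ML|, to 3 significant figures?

57.2

M is at the origin; M and T share the same y with |MT| = 62.3 and T on the +x side, so T = (62.3, 0.00). M and C share the same x with |MC| = 20.0 and C on the −y side, so C = (0.00, -20.0). The virtual corner opposite M is at (62.3, -20.0). The tangent condition forces LR to be normal to TR and tangency of A1 to KC means the radius LK is perpendicular to KC, with radius 6.7, so the center L sits 6.7 in from both sides at L = (55.6, -13.3). Then |ML| = |L − M| = 57.2.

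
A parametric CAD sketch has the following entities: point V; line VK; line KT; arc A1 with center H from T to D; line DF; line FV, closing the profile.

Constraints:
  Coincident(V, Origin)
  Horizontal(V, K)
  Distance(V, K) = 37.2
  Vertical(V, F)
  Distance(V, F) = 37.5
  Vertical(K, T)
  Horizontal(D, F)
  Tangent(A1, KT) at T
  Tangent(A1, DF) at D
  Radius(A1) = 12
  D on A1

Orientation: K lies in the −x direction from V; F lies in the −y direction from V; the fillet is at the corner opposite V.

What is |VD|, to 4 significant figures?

45.18

V is at the origin; V and K share the same y with |VK| = 37.2 and K on the −x side, so K = (-37.20, 0.000). VF is vertical with |VF| = 37.5 and F on the −y side, so F = (0.000, -37.50). The virtual corner opposite V is at (-37.20, -37.50). A1 meets KT tangentially, so HT is at right angles to KT and since A1 is tangent to DF there, HD ⟂ DF, with radius 12.0, so the center H sits 12.0 in from both sides at H = (-25.20, -25.50). That places the tangent points at T = (-37.20, -25.50) on KT and D = (-25.20, -37.50) on DF. Then |VD| = |D − V| = 45.18.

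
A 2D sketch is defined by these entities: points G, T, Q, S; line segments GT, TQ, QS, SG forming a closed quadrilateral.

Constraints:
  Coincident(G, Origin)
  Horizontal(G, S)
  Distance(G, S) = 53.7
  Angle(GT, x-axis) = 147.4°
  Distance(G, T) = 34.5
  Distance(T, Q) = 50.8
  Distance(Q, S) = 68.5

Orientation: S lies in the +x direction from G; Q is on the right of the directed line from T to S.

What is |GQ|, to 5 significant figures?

29.357

G is at the origin; GS is horizontal with |GS| = 53.7 and S in +x, so S = (53.7, 0). GT runs at 147.4° with |GT| = 34.5, so T = (-29.065, 18.588). Q is determined by |TQ| = 50.8 and |QS| = 68.5 together: it lies at the intersection of circle(T, 50.8) and circle(S, 68.5). With |TS| = 84.826, the foot of the radical line on TS is 29.966 from T and the perpendicular offset is √(50.8² − 29.966²) = 41.020. Taking the right-of-TS solution: Q = (-8.8151, -28.002).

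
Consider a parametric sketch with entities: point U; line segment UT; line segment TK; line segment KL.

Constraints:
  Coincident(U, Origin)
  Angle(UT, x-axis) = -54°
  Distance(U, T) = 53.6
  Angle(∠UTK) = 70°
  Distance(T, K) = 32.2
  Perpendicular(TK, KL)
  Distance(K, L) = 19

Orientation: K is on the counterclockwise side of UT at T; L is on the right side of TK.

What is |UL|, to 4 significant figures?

70.74

∠UTK = 70.0°, so TK runs at -54.0° + (180° − 70.0°) = 56.00° from the x-axis; with |TK| = 32.2, K = T + 32.2·(cos 56.00°, sin 56.00°) = (49.51, -16.67). TK is perpendicular to KL; with |KL| = 19.0 on the right of TK, L = K + 19.0·(0.8290, -0.5592) = (65.26, -27.29). Then |UL| = |L − U| = 70.74.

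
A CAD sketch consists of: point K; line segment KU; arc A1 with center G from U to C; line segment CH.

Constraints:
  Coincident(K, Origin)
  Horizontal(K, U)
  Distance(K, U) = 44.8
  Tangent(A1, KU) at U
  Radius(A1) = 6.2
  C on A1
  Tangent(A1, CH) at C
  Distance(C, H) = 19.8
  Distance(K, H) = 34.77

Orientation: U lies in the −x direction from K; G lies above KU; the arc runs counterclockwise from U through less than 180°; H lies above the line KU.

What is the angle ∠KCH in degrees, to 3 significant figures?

61.1°

K is at the origin; K and U share the same y with |KU| = 44.8 and U on the −x side, so U = (-44.8, 0.00). A1 meets KU tangentially, so GU is at right angles to KU, so G = U + (0, 6.2) = (-44.8, 6.20). Since GC ⟂ CH (tangency), |GH| = √(6.2² + 19.8²) = 20.7 regardless of where C sits on A1. So H lies on both circle(K, 34.77) and circle(G, 20.7); the above-KU intersection is H = (-28.8, 19.4). C is the foot of the tangent from H: C = (-39.6, 2.83).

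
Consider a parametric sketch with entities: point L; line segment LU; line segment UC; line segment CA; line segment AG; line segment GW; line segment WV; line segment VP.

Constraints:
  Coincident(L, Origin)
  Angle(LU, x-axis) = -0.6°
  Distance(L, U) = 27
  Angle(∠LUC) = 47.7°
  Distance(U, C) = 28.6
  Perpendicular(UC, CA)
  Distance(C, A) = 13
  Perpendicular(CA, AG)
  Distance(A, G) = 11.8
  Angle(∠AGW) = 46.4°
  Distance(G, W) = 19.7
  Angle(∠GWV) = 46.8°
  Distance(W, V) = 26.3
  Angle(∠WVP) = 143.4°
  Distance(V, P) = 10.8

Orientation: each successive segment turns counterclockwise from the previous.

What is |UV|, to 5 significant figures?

40.488

L is at the origin; LU runs at -0.6° with length 27.0, so U = (26.999, -0.28274). ∠LUC = 47.7° gives UC at 131.70° from the x-axis; with |UC| = 28.6, C = (7.9729, 21.071). UC is perpendicular to CA, so CA runs at -138.30°; with |CA| = 13.0, A = (-1.7334, 12.423). CA is perpendicular to AG, so AG runs at -48.300°; with |AG| = 11.8, G = (6.1164, 3.6128). ∠AGW = 46.4° gives GW at 85.300° from the x-axis; with |GW| = 19.7, W = (7.7305, 23.247). ∠GWV = 46.8° gives WV at -141.50° from the x-axis; with |WV| = 26.3, V = (-12.852, 6.8744). Then |UV| = |V − U| = 40.488.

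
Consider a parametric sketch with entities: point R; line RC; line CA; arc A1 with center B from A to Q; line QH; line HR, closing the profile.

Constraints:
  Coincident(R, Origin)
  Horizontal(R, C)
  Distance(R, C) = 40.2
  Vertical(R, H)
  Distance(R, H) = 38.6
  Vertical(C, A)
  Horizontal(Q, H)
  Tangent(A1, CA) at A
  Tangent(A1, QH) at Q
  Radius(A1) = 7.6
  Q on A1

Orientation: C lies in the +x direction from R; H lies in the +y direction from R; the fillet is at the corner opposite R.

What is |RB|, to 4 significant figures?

44.99

R is at the origin; RC is horizontal with |RC| = 40.2 and C on the +x side, so C = (40.20, 0.000). RH is vertical with |RH| = 38.6 and H on the +y side, so H = (0.000, 38.60). The virtual corner opposite R is at (40.20, 38.60). Tangency of A1 to CA means the radius BA is perpendicular to CA and A1 meets QH tangentially, so BQ is at right angles to QH, with radius 7.6, so the center B sits 7.6 in from both sides at B = (32.60, 31.00). Then |RB| = |B − R| = 44.99.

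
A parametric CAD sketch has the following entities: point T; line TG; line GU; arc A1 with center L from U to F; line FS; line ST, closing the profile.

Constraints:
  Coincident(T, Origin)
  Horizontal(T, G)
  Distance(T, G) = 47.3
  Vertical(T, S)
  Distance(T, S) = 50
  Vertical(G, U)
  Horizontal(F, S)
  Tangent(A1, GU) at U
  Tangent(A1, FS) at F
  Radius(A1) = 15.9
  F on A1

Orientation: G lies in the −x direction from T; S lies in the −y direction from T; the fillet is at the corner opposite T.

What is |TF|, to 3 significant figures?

59.0

The virtual corner opposite T is at (-47.3, -50.0). Since A1 is tangent to GU there, LU ⟂ GU and tangency of A1 to FS means the radius LF is perpendicular to FS, with radius 15.9, so the center L sits 15.9 in from both sides at L = (-31.4, -34.1). That places the tangent points at U = (-47.3, -34.1) on GU and F = (-31.4, -50.0) on FS. Then |TF| = |F − T| = 59.0.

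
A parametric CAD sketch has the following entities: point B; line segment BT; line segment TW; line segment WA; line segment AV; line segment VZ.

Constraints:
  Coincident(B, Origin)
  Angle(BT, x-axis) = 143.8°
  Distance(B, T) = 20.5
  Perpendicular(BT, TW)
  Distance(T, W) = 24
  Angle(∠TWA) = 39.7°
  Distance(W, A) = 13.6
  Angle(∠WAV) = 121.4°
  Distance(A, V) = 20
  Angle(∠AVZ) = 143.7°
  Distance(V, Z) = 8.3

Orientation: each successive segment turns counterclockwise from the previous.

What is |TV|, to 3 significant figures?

5.82

B is at the origin; BT runs at 143.8° with length 20.5, so T = (-16.5, 12.1). BT is perpendicular to TW, so TW runs at -126°; with |TW| = 24.0, W = (-30.7, -7.26). ∠TWA = 39.7° gives WA at 14.1° from the x-axis; with |WA| = 13.6, A = (-17.5, -3.95). ∠WAV = 121.4° gives AV at 72.7° from the x-axis; with |AV| = 20.0, V = (-11.6, 15.1). Then |TV| = |V − T| = 5.82.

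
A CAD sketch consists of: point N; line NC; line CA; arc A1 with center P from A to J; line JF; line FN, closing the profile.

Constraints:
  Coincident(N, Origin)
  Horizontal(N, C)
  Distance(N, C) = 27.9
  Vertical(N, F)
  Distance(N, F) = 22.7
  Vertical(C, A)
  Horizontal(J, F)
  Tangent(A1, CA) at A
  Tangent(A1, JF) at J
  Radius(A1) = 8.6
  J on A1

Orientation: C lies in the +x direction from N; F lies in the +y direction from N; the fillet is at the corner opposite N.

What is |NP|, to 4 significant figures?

23.90

NF is vertical with |NF| = 22.7 and F on the +y side, so F = (0.000, 22.70). The virtual corner opposite N is at (27.90, 22.70). A1 meets CA tangentially, so PA is at right angles to CA and the tangent condition forces PJ to be normal to JF, with radius 8.6, so the center P sits 8.6 in from both sides at P = (19.30, 14.10). Then |NP| = |P − N| = 23.90.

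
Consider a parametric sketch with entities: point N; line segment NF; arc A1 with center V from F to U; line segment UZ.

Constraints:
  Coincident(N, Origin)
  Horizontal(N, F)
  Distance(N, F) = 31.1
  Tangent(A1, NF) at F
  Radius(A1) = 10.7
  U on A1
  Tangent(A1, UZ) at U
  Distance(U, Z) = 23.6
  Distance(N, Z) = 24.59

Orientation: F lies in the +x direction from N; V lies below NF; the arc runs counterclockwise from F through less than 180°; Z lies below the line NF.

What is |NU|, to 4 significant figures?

22.95

Checks: |VU| = 10.70 ✓; ∠(VU, UZ) = 90.00° ✓; |UZ| = 23.60 ✓; |NZ| = 24.59 ✓.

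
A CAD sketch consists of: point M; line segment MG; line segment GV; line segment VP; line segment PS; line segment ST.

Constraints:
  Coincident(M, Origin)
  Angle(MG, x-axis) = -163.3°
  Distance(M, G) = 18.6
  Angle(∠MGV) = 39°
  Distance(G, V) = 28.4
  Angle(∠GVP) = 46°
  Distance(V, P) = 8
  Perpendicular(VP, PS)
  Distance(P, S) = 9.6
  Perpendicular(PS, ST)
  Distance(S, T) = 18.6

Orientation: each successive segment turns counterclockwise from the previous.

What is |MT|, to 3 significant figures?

29.7

M is at the origin; MG runs at -163.3° with length 18.6, so G = (-17.8, -5.34). ∠MGV = 39.0° gives GV at -22.3° from the x-axis; with |GV| = 28.4, V = (8.46, -16.1). ∠GVP = 46.0° gives VP at 112° from the x-axis; with |VP| = 8.0, P = (5.50, -8.69). VP is perpendicular to PS, so PS runs at -158°; with |PS| = 9.6, S = (-3.42, -12.2). PS ⟂ ST, so ST runs at -68.3°; with |ST| = 18.6, T = (3.46, -29.5). Then |MT| = |T − M| = 29.7.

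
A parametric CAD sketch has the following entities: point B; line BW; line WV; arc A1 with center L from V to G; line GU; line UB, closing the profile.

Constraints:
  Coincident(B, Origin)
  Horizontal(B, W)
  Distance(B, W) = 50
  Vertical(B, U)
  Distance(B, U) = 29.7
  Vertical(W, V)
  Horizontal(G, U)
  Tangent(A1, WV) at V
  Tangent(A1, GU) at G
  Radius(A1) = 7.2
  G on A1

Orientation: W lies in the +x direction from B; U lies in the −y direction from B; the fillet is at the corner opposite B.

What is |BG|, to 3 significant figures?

52.1

The virtual corner opposite B is at (50.0, -29.7). A1 meets WV tangentially, so LV is at right angles to WV and A1 meets GU tangentially, so LG is at right angles to GU, with radius 7.2, so the center L sits 7.2 in from both sides at L = (42.8, -22.5). That places the tangent points at V = (50.0, -22.5) on WV and G = (42.8, -29.7) on GU. Then |BG| = |G − B| = 52.1.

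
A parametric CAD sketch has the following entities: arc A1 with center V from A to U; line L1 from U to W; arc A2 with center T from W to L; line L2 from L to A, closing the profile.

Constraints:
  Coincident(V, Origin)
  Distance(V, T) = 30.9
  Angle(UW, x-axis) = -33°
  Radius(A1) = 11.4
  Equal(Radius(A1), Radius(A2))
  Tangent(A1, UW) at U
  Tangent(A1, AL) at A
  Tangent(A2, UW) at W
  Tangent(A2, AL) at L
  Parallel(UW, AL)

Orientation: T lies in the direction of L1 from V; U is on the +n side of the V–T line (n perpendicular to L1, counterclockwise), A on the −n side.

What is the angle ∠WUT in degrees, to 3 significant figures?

20.3°

The slot axis is L1's direction at -33.0°, so u = (cos -33.0°, sin -33.0°) = (0.839, -0.545) and n = (−sin -33.0°, cos -33.0°) = (0.545, 0.839). V is at the origin and T lies 30.9 along u from V, so T = 30.9·u = (25.9, -16.8). Tangency of A1 to both parallel lines with radius 11.4 puts U and A at V ± 11.4·n: U = (6.21, 9.56), A = (-6.21, -9.56). Equal radii place W and L the same way about T: W = T + 11.4·n = (32.1, -7.27), L = T − 11.4·n = (19.7, -26.4). Then cos ∠WUT = UW·UT / (|UW||UT|), giving 20.3°.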